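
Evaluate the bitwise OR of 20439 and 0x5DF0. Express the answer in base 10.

20439 = 100111111010111
0x5DF0 = 101110111110000
 OR → 101111111110111 = 24567

24567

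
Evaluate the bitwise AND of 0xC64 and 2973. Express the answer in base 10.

2052

0xC64 = 110001100100
2973 = 101110011101
AND → 100000000100 = 2052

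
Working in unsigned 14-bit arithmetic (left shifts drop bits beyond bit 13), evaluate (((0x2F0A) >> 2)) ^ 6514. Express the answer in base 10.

0x2F0A = 10111100001010
→ >> 2 → 00101111000010 = 3010
6514 = 01100101110010
→ ^ → 01001010110000 = 4784

4784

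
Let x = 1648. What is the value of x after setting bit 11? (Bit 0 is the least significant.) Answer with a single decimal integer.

x = 0011001110000
bit 11 is currently 0; set it via x | (1 << 11) = x | 2048
→ 0111001110000 = 3696

3696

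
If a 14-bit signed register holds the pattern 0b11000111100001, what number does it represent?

pattern = 11000111100001 (MSB is 1 ⇒ negative)
Invert: 00111000011110, add 1 → 00111000011111 = 3615, so the value is -3615.
(Equivalently: 12769 - 2^14 = 12769 - 16384 = -3615.)

-3615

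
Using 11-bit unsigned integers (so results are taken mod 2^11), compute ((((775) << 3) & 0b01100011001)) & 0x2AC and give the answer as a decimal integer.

775 = 01100000111
→ << 3 (mod 2^11) → 00000111000 = 56
0b01100011001 = 01100011001
→ & → 00000011000 = 24
0x2AC = 01010101100
→ & → 00000001000 = 8

8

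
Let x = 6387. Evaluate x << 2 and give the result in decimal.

25548

6387 = 001100011110011
shift left by 2 → 110001111001100 = 25548
(equivalently, 6387 × 2^2 = 6387 × 4)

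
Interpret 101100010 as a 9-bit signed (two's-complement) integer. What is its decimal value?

-158

pattern = 101100010 (MSB is 1 ⇒ negative)
Invert: 010011101, add 1 → 010011110 = 158, so the value is -158.
(Equivalently: 354 - 2^9 = 354 - 512 = -158.)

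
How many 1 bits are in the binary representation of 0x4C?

3

0x4C = 1001100
Count the 1s: 1 + 1 + 1 = 3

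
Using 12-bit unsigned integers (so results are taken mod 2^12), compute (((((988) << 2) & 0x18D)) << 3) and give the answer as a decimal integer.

988 = 001111011100
→ << 2 (mod 2^12) → 111101110000 = 3952
0x18D = 000110001101
→ & → 000100000000 = 256
→ << 3 (mod 2^12) → 100000000000 = 2048

2048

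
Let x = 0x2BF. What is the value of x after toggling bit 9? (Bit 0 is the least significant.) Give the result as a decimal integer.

191

x = 0000001010111111
bit 9 is currently 1; toggle it via x ^ (1 << 9) = x ^ 512
→ 0000000010111111 = 191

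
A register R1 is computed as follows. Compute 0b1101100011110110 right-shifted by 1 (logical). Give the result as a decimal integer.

x = 1101100011110110
shift right by 1 → 0110110001111011 = 27771
(equivalently, floor(55542 / 2))

27771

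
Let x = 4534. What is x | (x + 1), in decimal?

x = 1000110110110 = 4534
x + 1 = 1000110110111
OR    = 1000110110111 = 4535
(x | (x + 1) sets the lowest cleared bit.)

4535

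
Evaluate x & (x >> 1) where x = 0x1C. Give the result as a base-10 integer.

x = 11100 = 28
x>>1 = 01110
AND  = 01100 = 12
(x & (x >> 1) has a 1 wherever x has two consecutive 1 bits.)

12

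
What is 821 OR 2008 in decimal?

2045

821 = 01100110101
2008 = 11111011000
 OR → 11111111101 = 2045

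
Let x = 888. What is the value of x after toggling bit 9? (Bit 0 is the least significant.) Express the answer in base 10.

376

x = 01101111000
bit 9 is currently 1; toggle it via x ^ (1 << 9) = x ^ 512
→ 00101111000 = 376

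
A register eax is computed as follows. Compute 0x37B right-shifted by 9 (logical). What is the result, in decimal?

1

0x37B = 1101111011
shift right by 9 → 0000000001 = 1
(equivalently, floor(891 / 512))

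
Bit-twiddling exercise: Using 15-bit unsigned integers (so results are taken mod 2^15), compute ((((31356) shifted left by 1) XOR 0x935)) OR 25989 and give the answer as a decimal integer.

31356 = 111101001111100
→ shifted left by 1 (mod 2^15) → 111010011111000 = 29944
0x935 = 000100100110101
→ XOR → 111110111001101 = 32205
25989 = 110010110000101
→ OR → 111110111001101 = 32205

32205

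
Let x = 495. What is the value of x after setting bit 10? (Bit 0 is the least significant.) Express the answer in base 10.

1519

x = 000111101111
bit 10 is currently 0; set it via x | (1 << 10) = x | 1024
→ 010111101111 = 1519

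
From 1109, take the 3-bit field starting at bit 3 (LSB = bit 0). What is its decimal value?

v = 010001010101
Shift right by 3: 010001010
Mask low 3 bits: 010 = 2

2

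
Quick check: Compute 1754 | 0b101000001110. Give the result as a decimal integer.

3806

1754 = 011011011010
b = 101000001110
 OR → 111011011110 = 3806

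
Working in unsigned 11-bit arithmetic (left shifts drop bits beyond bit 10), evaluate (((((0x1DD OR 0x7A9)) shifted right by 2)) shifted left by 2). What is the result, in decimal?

0x1DD = 00111011101
0x7A9 = 11110101001
→ OR → 11111111101 = 2045
→ shifted right by 2 → 00111111111 = 511
→ shifted left by 2 (mod 2^11) → 11111111100 = 2044

2044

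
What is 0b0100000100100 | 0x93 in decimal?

a = 100000100100
0x93 = 000010010011
 OR → 100010110111 = 2231

2231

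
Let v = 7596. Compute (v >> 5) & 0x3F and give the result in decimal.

45

v = 01110110101100
Shift right by 5: 011101101
Mask low 6 bits: 101101 = 45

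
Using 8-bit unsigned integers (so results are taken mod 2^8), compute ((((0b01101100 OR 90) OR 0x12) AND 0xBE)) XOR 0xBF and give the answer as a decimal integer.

0b01101100 = 01101100
90 = 01011010
→ OR → 01111110 = 126
0x12 = 00010010
→ OR → 01111110 = 126
0xBE = 10111110
→ AND → 00111110 = 62
0xBF = 10111111
→ XOR → 10000001 = 129

129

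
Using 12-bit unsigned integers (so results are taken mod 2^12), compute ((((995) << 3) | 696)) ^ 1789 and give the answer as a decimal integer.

2373

995 = 001111100011
→ << 3 (mod 2^12) → 111100011000 = 3864
696 = 001010111000
→ | → 111110111000 = 4024
1789 = 011011111101
→ ^ → 100101000101 = 2373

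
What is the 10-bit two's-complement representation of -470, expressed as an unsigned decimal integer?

470 in 10 bits: 0111010110
Invert: 1000101001
Add 1:  1000101010 = 554
(Check: 2^10 - 470 = 1024 - 470 = 554.)

554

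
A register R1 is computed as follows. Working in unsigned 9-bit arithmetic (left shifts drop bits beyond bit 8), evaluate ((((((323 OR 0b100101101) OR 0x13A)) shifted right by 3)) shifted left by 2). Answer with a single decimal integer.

323 = 101000011
0b100101101 = 100101101
→ OR → 101101111 = 367
0x13A = 100111010
→ OR → 101111111 = 383
→ shifted right by 3 → 000101111 = 47
→ shifted left by 2 (mod 2^9) → 010111100 = 188

188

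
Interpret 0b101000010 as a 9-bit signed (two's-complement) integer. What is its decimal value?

-190

pattern = 101000010 (MSB is 1 ⇒ negative)
Invert: 010111101, add 1 → 010111110 = 190, so the value is -190.
(Equivalently: 322 - 2^9 = 322 - 512 = -190.)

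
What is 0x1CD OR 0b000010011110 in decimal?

0x1CD = 111001101
b = 010011110
 OR → 111011111 = 479

479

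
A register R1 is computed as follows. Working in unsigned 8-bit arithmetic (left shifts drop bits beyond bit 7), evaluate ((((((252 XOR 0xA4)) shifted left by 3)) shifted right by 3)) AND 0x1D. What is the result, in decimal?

24

252 = 11111100
0xA4 = 10100100
→ XOR → 01011000 = 88
→ shifted left by 3 (mod 2^8) → 11000000 = 192
→ shifted right by 3 → 00011000 = 24
0x1D = 00011101
→ AND → 00011000 = 24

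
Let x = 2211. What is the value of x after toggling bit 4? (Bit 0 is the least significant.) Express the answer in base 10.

x = 0100010100011
bit 4 is currently 0; toggle it via x ^ (1 << 4) = x ^ 16
→ 0100010110011 = 2227

2227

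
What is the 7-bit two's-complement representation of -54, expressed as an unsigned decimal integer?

54 in 7 bits: 0110110
Invert: 1001001
Add 1:  1001010 = 74
(Check: 2^7 - 54 = 128 - 54 = 74.)

74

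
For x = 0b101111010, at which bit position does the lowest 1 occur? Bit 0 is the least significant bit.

1

0b101111010 = 101111010
Trailing zeros: 1, so the lowest set bit is bit 1 (value 2).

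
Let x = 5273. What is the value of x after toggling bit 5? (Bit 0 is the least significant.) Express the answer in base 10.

5305

x = 001010010011001
bit 5 is currently 0; toggle it via x ^ (1 << 5) = x ^ 32
→ 001010010111001 = 5305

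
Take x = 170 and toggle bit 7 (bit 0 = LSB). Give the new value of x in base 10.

x = 10101010
bit 7 is currently 1; toggle it via x ^ (1 << 7) = x ^ 128
→ 00101010 = 42

42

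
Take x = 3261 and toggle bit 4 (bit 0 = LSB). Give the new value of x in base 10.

x = 110010111101
bit 4 is currently 1; toggle it via x ^ (1 << 4) = x ^ 16
→ 110010101101 = 3245

3245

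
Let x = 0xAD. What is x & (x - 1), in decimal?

172

x = 10101101 = 173
x - 1 = 10101100
AND   = 10101100 = 172
(x & (x - 1) clears the lowest set bit of x.)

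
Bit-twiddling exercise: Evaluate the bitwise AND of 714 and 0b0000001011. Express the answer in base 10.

714 = 1011001010
b = 0000001011
AND → 0000001010 = 10

10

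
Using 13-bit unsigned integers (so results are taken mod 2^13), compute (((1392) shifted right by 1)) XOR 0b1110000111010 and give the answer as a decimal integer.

1392 = 0010101110000
→ shifted right by 1 → 0001010111000 = 696
0b1110000111010 = 1110000111010
→ XOR → 1111010000010 = 7810

7810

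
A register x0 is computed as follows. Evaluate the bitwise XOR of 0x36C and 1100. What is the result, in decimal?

0x36C = 01101101100
1100 = 10001001100
XOR → 11100100000 = 1824

1824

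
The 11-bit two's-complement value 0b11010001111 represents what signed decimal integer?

-369

pattern = 11010001111 (MSB is 1 ⇒ negative)
Invert: 00101110000, add 1 → 00101110001 = 369, so the value is -369.
(Equivalently: 1679 - 2^11 = 1679 - 2048 = -369.)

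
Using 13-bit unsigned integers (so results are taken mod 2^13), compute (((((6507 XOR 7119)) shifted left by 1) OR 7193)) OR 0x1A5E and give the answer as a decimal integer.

8031

6507 = 1100101101011
7119 = 1101111001111
→ XOR → 0001010100100 = 676
→ shifted left by 1 (mod 2^13) → 0010101001000 = 1352
7193 = 1110000011001
→ OR → 1110101011001 = 7513
0x1A5E = 1101001011110
→ OR → 1111101011111 = 8031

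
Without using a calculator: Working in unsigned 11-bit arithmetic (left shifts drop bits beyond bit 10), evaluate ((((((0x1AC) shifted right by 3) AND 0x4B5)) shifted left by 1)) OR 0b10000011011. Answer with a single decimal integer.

0x1AC = 00110101100
→ shifted right by 3 → 00000110101 = 53
0x4B5 = 10010110101
→ AND → 00000110101 = 53
→ shifted left by 1 (mod 2^11) → 00001101010 = 106
0b10000011011 = 10000011011
→ OR → 10001111011 = 1147

1147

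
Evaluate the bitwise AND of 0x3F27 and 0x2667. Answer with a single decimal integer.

9767

0x3F27 = 11111100100111
0x2667 = 10011001100111
AND → 10011000100111 = 9767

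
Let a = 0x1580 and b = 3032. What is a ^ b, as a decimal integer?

7768

0x1580 = 1010110000000
3032 = 0101111011000
XOR → 1111001011000 = 7768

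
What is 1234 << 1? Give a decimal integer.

2468

1234 = 010011010010
shift left by 1 → 100110100100 = 2468
(equivalently, 1234 × 2^1 = 1234 × 2)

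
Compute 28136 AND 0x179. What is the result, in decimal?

28136 = 110110111101000
0x179 = 000000101111001
AND → 000000101101000 = 360

360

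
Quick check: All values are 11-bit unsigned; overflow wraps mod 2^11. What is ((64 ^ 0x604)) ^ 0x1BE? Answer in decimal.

64 = 00001000000
0x604 = 11000000100
→ ^ → 11001000100 = 1604
0x1BE = 00110111110
→ ^ → 11111111010 = 2042

2042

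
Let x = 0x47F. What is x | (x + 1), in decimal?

1279

x = 10001111111 = 1151
x + 1 = 10010000000
OR    = 10011111111 = 1279
(x | (x + 1) sets the lowest cleared bit.)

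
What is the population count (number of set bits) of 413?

6

413 = 110011101
Count the 1s: 1 + 1 + 1 + 1 + 1 + 1 = 6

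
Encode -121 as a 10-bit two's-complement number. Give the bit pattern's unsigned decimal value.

903

121 in 10 bits: 0001111001
Invert: 1110000110
Add 1:  1110000111 = 903
(Check: 2^10 - 121 = 1024 - 121 = 903.)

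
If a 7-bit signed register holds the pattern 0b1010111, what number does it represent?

pattern = 1010111 (MSB is 1 ⇒ negative)
Invert: 0101000, add 1 → 0101001 = 41, so the value is -41.
(Equivalently: 87 - 2^7 = 87 - 128 = -41.)

-41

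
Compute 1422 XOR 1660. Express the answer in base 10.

1422 = 10110001110
1660 = 11001111100
XOR → 01111110010 = 1010

1010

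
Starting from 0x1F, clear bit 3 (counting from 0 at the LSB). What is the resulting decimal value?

x = 00011111
bit 3 is currently 1; clear it via x & ~(1 << 3) = x & ~8
→ 00010111 = 23

23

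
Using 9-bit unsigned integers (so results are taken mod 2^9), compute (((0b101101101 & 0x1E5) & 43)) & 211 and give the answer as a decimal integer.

1

0b101101101 = 101101101
0x1E5 = 111100101
→ & → 101100101 = 357
43 = 000101011
→ & → 000100001 = 33
211 = 011010011
→ & → 000000001 = 1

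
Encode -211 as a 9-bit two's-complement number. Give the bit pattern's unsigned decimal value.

211 in 9 bits: 011010011
Invert: 100101100
Add 1:  100101101 = 301
(Check: 2^9 - 211 = 512 - 211 = 301.)

301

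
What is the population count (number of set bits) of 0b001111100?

n = 1111100
Count the 1s: 1 + 1 + 1 + 1 + 1 = 5

5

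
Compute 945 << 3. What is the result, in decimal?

945 = 0001110110001
shift left by 3 → 1110110001000 = 7560
(equivalently, 945 × 2^3 = 945 × 8)

7560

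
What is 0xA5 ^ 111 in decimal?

0xA5 = 10100101
111 = 01101111
XOR → 11001010 = 202

202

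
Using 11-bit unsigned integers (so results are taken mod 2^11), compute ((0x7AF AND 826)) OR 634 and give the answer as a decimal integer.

890

0x7AF = 11110101111
826 = 01100111010
→ AND → 01100101010 = 810
634 = 01001111010
→ OR → 01101111010 = 890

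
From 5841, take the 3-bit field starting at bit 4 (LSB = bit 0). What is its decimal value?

v = 1011011010001
Shift right by 4: 101101101
Mask low 3 bits: 101 = 5

5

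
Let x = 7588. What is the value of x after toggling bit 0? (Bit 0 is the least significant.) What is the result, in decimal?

x = 1110110100100
bit 0 is currently 0; toggle it via x ^ (1 << 0) = x ^ 1
→ 1110110100101 = 7589

7589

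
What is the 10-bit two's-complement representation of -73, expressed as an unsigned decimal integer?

951

73 in 10 bits: 0001001001
Invert: 1110110110
Add 1:  1110110111 = 951
(Check: 2^10 - 73 = 1024 - 73 = 951.)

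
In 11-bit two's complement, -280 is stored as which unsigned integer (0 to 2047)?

1768

280 in 11 bits: 00100011000
Invert: 11011100111
Add 1:  11011101000 = 1768
(Check: 2^11 - 280 = 2048 - 280 = 1768.)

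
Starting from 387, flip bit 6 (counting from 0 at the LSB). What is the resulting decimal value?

451

x = 110000011
bit 6 is currently 0; toggle it via x ^ (1 << 6) = x ^ 64
→ 111000011 = 451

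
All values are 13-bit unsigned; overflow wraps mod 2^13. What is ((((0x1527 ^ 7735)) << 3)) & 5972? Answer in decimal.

0x1527 = 1010100100111
7735 = 1111000110111
→ ^ → 0101100010000 = 2832
→ << 3 (mod 2^13) → 1100010000000 = 6272
5972 = 1011101010100
→ & → 1000000000000 = 4096

4096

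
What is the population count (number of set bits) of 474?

6

474 = 111011010
Count the 1s: 1 + 1 + 1 + 1 + 1 + 1 = 6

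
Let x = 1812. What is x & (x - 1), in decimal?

x = 11100010100 = 1812
x - 1 = 11100010011
AND   = 11100010000 = 1808
(x & (x - 1) clears the lowest set bit of x.)

1808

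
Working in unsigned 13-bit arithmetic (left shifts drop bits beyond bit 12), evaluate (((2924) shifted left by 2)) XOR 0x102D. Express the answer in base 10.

7581

2924 = 0101101101100
→ shifted left by 2 (mod 2^13) → 0110110110000 = 3504
0x102D = 1000000101101
→ XOR → 1110110011101 = 7581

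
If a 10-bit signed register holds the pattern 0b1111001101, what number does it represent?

-51

pattern = 1111001101 (MSB is 1 ⇒ negative)
Invert: 0000110010, add 1 → 0000110011 = 51, so the value is -51.
(Equivalently: 973 - 2^10 = 973 - 1024 = -51.)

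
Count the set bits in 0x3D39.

9

0x3D39 = 11110100111001
Count the 1s: 1 + 1 + 1 + 1 + 1 + 1 + 1 + 1 + 1 = 9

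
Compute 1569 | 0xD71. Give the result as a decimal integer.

1569 = 011000100001
0xD71 = 110101110001
 OR → 111101110001 = 3953

3953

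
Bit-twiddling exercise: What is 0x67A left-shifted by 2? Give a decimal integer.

0x67A = 0011001111010
shift left by 2 → 1100111101000 = 6632
(equivalently, 1658 × 2^2 = 1658 × 4)

6632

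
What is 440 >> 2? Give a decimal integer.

440 = 110111000
shift right by 2 → 001101110 = 110
(equivalently, floor(440 / 4))

110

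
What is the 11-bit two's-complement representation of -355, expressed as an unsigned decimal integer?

355 in 11 bits: 00101100011
Invert: 11010011100
Add 1:  11010011101 = 1693
(Check: 2^11 - 355 = 2048 - 355 = 1693.)

1693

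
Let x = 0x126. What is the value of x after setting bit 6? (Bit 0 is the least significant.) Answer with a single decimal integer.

x = 0100100110
bit 6 is currently 0; set it via x | (1 << 6) = x | 64
→ 0101100110 = 358

358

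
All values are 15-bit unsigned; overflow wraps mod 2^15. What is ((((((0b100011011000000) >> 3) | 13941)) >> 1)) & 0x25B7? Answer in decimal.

1334

0b100011011000000 = 100011011000000
→ >> 3 → 000100011011000 = 2264
13941 = 011011001110101
→ | → 011111011111101 = 16125
→ >> 1 → 001111101111110 = 8062
0x25B7 = 010010110110111
→ & → 000010100110110 = 1334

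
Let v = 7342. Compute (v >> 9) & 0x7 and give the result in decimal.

v = 1110010101110
Shift right by 9: 1110
Mask low 3 bits: 110 = 6

6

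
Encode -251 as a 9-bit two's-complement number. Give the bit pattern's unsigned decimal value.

261

251 in 9 bits: 011111011
Invert: 100000100
Add 1:  100000101 = 261
(Check: 2^9 - 251 = 512 - 251 = 261.)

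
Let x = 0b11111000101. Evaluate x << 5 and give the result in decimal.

x = 0000011111000101
shift left by 5 → 1111100010100000 = 63648
(equivalently, 1989 × 2^5 = 1989 × 32)

63648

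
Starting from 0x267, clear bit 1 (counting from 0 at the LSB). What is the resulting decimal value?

x = 1001100111
bit 1 is currently 1; clear it via x & ~(1 << 1) = x & ~2
→ 1001100101 = 613

613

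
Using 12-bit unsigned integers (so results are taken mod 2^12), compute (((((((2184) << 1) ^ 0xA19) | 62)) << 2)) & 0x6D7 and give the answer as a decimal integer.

1236

2184 = 100010001000
→ << 1 (mod 2^12) → 000100010000 = 272
0xA19 = 101000011001
→ ^ → 101100001001 = 2825
62 = 000000111110
→ | → 101100111111 = 2879
→ << 2 (mod 2^12) → 110011111100 = 3324
0x6D7 = 011011010111
→ & → 010011010100 = 1236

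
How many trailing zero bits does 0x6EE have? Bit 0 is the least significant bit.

1

0x6EE = 11011101110
Trailing zeros: 1, so the lowest set bit is bit 1 (value 2).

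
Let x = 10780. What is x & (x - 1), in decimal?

10776

x = 10101000011100 = 10780
x - 1 = 10101000011011
AND   = 10101000011000 = 10776
(x & (x - 1) clears the lowest set bit of x.)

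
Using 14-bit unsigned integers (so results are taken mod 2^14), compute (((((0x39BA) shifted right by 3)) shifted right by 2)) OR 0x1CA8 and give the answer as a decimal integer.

0x39BA = 11100110111010
→ shifted right by 3 → 00011100110111 = 1847
→ shifted right by 2 → 00000111001101 = 461
0x1CA8 = 01110010101000
→ OR → 01110111101101 = 7661

7661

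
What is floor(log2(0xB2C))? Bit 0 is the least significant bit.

0xB2C = 101100101100
The topmost 1 is at position 11 (since 2^11 = 2048 ≤ 2860 < 4096).

11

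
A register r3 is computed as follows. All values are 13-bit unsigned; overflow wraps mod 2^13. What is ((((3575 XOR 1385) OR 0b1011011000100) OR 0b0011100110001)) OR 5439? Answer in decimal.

8191

3575 = 0110111110111
1385 = 0010101101001
→ XOR → 0100010011110 = 2206
0b1011011000100 = 1011011000100
→ OR → 1111011011110 = 7902
0b0011100110001 = 0011100110001
→ OR → 1111111111111 = 8191
5439 = 1010100111111
→ OR → 1111111111111 = 8191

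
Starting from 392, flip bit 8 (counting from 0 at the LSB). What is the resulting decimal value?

x = 0000110001000
bit 8 is currently 1; toggle it via x ^ (1 << 8) = x ^ 256
→ 0000010001000 = 136

136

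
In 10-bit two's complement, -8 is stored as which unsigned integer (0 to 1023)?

1016

8 in 10 bits: 0000001000
Invert: 1111110111
Add 1:  1111111000 = 1016
(Check: 2^10 - 8 = 1024 - 8 = 1016.)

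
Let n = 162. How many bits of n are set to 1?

3

162 = 10100010
Count the 1s: 1 + 1 + 1 = 3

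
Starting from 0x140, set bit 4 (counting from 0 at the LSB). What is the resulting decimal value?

336

x = 101000000
bit 4 is currently 0; set it via x | (1 << 4) = x | 16
→ 101010000 = 336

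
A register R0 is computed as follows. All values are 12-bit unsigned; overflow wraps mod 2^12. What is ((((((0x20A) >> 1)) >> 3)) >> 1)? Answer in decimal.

0x20A = 001000001010
→ >> 1 → 000100000101 = 261
→ >> 3 → 000000100000 = 32
→ >> 1 → 000000010000 = 16

16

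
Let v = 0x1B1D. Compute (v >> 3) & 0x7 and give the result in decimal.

v = 1101100011101
Shift right by 3: 1101100011
Mask low 3 bits: 011 = 3

3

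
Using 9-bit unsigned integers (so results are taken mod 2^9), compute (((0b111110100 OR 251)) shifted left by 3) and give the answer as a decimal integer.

0b111110100 = 111110100
251 = 011111011
→ OR → 111111111 = 511
→ shifted left by 3 (mod 2^9) → 111111000 = 504

504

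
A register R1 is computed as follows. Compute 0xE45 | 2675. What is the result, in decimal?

0xE45 = 111001000101
2675 = 101001110011
 OR → 111001110111 = 3703

3703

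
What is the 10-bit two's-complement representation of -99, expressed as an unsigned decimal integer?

925

99 in 10 bits: 0001100011
Invert: 1110011100
Add 1:  1110011101 = 925
(Check: 2^10 - 99 = 1024 - 99 = 925.)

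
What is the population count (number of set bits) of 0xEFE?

0xEFE = 111011111110
Count the 1s: 1 + 1 + 1 + 1 + 1 + 1 + 1 + 1 + 1 + 1 = 10

10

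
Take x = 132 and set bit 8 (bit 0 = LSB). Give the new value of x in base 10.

388

x = 0010000100
bit 8 is currently 0; set it via x | (1 << 8) = x | 256
→ 0110000100 = 388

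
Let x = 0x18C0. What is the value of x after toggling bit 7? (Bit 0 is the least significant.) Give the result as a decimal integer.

6208

x = 01100011000000
bit 7 is currently 1; toggle it via x ^ (1 << 7) = x ^ 128
→ 01100001000000 = 6208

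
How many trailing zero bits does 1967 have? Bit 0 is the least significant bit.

0

1967 = 11110101111
Trailing zeros: 0, so the lowest set bit is bit 0 (value 1).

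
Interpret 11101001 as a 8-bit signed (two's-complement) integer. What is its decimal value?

-23

pattern = 11101001 (MSB is 1 ⇒ negative)
Invert: 00010110, add 1 → 00010111 = 23, so the value is -23.
(Equivalently: 233 - 2^8 = 233 - 256 = -23.)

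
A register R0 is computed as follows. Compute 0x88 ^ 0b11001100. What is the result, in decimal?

68

0x88 = 10001000
b = 11001100
XOR → 01000100 = 68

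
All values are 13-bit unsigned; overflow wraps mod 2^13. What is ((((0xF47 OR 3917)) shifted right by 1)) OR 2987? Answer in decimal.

0xF47 = 0111101000111
3917 = 0111101001101
→ OR → 0111101001111 = 3919
→ shifted right by 1 → 0011110100111 = 1959
2987 = 0101110101011
→ OR → 0111110101111 = 4015

4015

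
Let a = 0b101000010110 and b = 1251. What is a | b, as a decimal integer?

3831

a = 101000010110
1251 = 010011100011
 OR → 111011110111 = 3831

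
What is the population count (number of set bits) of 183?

183 = 10110111
Count the 1s: 1 + 1 + 1 + 1 + 1 + 1 = 6

6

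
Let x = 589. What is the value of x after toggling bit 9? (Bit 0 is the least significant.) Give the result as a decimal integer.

x = 01001001101
bit 9 is currently 1; toggle it via x ^ (1 << 9) = x ^ 512
→ 00001001101 = 77

77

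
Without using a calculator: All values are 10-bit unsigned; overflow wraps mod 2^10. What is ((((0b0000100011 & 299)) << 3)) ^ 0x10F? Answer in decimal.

0b0000100011 = 0000100011
299 = 0100101011
→ & → 0000100011 = 35
→ << 3 (mod 2^10) → 0100011000 = 280
0x10F = 0100001111
→ ^ → 0000010111 = 23

23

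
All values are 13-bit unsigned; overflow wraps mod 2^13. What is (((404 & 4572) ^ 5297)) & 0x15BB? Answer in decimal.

5409

404 = 0000110010100
4572 = 1000111011100
→ & → 0000110010100 = 404
5297 = 1010010110001
→ ^ → 1010100100101 = 5413
0x15BB = 1010110111011
→ & → 1010100100001 = 5409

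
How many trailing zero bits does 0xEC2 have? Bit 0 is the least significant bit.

1

0xEC2 = 111011000010
Trailing zeros: 1, so the lowest set bit is bit 1 (value 2).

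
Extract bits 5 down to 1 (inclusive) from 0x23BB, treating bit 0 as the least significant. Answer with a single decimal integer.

29

v = 010001110111011
Shift right by 1: 01000111011101
Mask low 5 bits: 11101 = 29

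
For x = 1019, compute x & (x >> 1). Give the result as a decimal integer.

505

x = 1111111011 = 1019
x>>1 = 0111111101
AND  = 0111111001 = 505
(x & (x >> 1) has a 1 wherever x has two consecutive 1 bits.)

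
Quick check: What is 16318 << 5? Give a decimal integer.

16318 = 0000011111110111110
shift left by 5 → 1111111011111000000 = 522176
(equivalently, 16318 × 2^5 = 16318 × 32)

522176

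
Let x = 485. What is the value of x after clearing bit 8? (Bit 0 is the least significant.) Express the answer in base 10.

229

x = 00111100101
bit 8 is currently 1; clear it via x & ~(1 << 8) = x & ~256
→ 00011100101 = 229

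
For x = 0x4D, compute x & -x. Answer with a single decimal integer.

1

x = 1001101 = 77
-x (two's complement) = …0110011
AND   = 0000001 = 1
(x & -x isolates the lowest set bit of x.)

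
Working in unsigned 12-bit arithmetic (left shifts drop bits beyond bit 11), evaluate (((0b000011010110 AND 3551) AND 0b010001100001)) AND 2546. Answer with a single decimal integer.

0b000011010110 = 000011010110
3551 = 110111011111
→ AND → 000011010110 = 214
0b010001100001 = 010001100001
→ AND → 000001000000 = 64
2546 = 100111110010
→ AND → 000001000000 = 64

64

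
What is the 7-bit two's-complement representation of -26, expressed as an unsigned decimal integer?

102

26 in 7 bits: 0011010
Invert: 1100101
Add 1:  1100110 = 102
(Check: 2^7 - 26 = 128 - 26 = 102.)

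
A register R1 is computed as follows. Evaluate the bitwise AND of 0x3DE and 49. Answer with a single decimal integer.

16

0x3DE = 1111011110
49 = 0000110001
AND → 0000010000 = 16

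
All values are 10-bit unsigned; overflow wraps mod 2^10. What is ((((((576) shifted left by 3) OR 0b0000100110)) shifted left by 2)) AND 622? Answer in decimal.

576 = 1001000000
→ shifted left by 3 (mod 2^10) → 1000000000 = 512
0b0000100110 = 0000100110
→ OR → 1000100110 = 550
→ shifted left by 2 (mod 2^10) → 0010011000 = 152
622 = 1001101110
→ AND → 0000001000 = 8

8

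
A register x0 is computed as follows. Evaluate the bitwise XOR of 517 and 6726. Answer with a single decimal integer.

6211

517 = 0001000000101
6726 = 1101001000110
XOR → 1100001000011 = 6211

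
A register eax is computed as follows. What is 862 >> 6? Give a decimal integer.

862 = 1101011110
shift right by 6 → 0000001101 = 13
(equivalently, floor(862 / 64))

13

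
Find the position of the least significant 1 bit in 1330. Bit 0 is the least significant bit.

1330 = 10100110010
Trailing zeros: 1, so the lowest set bit is bit 1 (value 2).

1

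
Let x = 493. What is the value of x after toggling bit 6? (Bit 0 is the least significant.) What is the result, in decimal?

x = 00111101101
bit 6 is currently 1; toggle it via x ^ (1 << 6) = x ^ 64
→ 00110101101 = 429

429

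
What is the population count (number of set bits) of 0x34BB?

0x34BB = 11010010111011
Count the 1s: 1 + 1 + 1 + 1 + 1 + 1 + 1 + 1 + 1 = 9

9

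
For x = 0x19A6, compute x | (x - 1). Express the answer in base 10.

x = 1100110100110 = 6566
x - 1 = 1100110100101
OR    = 1100110100111 = 6567
(x | (x - 1) sets all bits below the lowest set bit.)

6567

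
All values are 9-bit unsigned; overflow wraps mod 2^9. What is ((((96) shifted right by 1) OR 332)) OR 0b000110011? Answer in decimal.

96 = 001100000
→ shifted right by 1 → 000110000 = 48
332 = 101001100
→ OR → 101111100 = 380
0b000110011 = 000110011
→ OR → 101111111 = 383

383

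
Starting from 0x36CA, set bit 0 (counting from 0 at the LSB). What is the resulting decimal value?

x = 11011011001010
bit 0 is currently 0; set it via x | (1 << 0) = x | 1
→ 11011011001011 = 14027

14027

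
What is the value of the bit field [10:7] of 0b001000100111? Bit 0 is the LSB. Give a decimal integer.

4

v = 001000100111
Shift right by 7: 00100
Mask low 4 bits: 0100 = 4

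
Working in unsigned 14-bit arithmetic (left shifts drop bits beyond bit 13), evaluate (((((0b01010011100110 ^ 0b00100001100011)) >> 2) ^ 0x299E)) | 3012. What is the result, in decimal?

12287

0b01010011100110 = 01010011100110
0b00100001100011 = 00100001100011
→ ^ → 01110010000101 = 7301
→ >> 2 → 00011100100001 = 1825
0x299E = 10100110011110
→ ^ → 10111010111111 = 11967
3012 = 00101111000100
→ | → 10111111111111 = 12287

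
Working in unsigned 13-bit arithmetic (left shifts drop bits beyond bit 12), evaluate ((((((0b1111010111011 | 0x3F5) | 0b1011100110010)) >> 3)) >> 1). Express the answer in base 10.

0b1111010111011 = 1111010111011
0x3F5 = 0001111110101
→ | → 1111111111111 = 8191
0b1011100110010 = 1011100110010
→ | → 1111111111111 = 8191
→ >> 3 → 0001111111111 = 1023
→ >> 1 → 0000111111111 = 511

511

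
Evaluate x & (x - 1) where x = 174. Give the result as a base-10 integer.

x = 10101110 = 174
x - 1 = 10101101
AND   = 10101100 = 172
(x & (x - 1) clears the lowest set bit of x.)

172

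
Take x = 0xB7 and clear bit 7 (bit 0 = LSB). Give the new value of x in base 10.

55

x = 10110111
bit 7 is currently 1; clear it via x & ~(1 << 7) = x & ~128
→ 00110111 = 55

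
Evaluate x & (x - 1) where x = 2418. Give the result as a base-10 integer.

x = 100101110010 = 2418
x - 1 = 100101110001
AND   = 100101110000 = 2416
(x & (x - 1) clears the lowest set bit of x.)

2416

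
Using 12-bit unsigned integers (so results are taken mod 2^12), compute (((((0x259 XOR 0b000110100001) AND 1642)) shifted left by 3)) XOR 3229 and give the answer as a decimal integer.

4061

0x259 = 001001011001
0b000110100001 = 000110100001
→ XOR → 001111111000 = 1016
1642 = 011001101010
→ AND → 001001101000 = 616
→ shifted left by 3 (mod 2^12) → 001101000000 = 832
3229 = 110010011101
→ XOR → 111111011101 = 4061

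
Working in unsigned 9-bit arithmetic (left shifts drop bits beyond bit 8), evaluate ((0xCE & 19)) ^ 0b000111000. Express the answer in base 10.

58

0xCE = 011001110
19 = 000010011
→ & → 000000010 = 2
0b000111000 = 000111000
→ ^ → 000111010 = 58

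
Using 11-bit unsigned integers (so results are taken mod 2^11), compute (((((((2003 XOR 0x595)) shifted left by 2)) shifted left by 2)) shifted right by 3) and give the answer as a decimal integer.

2003 = 11111010011
0x595 = 10110010101
→ XOR → 01001000110 = 582
→ shifted left by 2 (mod 2^11) → 00100011000 = 280
→ shifted left by 2 (mod 2^11) → 10001100000 = 1120
→ shifted right by 3 → 00010001100 = 140

140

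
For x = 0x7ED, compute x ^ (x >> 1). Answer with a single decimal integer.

1051

x = 11111101101 = 2029
x>>1 = 01111110110
XOR  = 10000011011 = 1051
(x ^ (x >> 1) gives the standard binary-reflected Gray code of x.)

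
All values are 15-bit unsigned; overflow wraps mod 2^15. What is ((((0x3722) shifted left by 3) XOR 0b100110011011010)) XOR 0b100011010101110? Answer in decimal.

13156

0x3722 = 011011100100010
→ shifted left by 3 (mod 2^15) → 011100100010000 = 14608
0b100110011011010 = 100110011011010
→ XOR → 111010111001010 = 30154
0b100011010101110 = 100011010101110
→ XOR → 011001101100100 = 13156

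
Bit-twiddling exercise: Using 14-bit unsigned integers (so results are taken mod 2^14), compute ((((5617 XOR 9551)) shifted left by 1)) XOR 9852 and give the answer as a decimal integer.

5617 = 01010111110001
9551 = 10010101001111
→ XOR → 11000010111110 = 12478
→ shifted left by 1 (mod 2^14) → 10000101111100 = 8572
9852 = 10011001111100
→ XOR → 00011100000000 = 1792

1792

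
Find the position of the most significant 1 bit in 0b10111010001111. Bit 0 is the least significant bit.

13

0b10111010001111 = 10111010001111
The topmost 1 is at position 13 (since 2^13 = 8192 ≤ 11919 < 16384).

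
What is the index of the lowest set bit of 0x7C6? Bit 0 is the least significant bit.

1

0x7C6 = 11111000110
Trailing zeros: 1, so the lowest set bit is bit 1 (value 2).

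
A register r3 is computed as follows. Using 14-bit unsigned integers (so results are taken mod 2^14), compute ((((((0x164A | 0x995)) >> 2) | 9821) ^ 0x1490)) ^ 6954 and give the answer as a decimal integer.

0x164A = 01011001001010
0x995 = 00100110010101
→ | → 01111111011111 = 8159
→ >> 2 → 00011111110111 = 2039
9821 = 10011001011101
→ | → 10011111111111 = 10239
0x1490 = 01010010010000
→ ^ → 11001101101111 = 13167
6954 = 01101100101010
→ ^ → 10100001000101 = 10309

10309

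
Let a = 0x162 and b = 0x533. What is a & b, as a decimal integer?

290

0x162 = 00101100010
0x533 = 10100110011
AND → 00100100010 = 290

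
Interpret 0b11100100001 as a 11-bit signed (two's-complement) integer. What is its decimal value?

-223

pattern = 11100100001 (MSB is 1 ⇒ negative)
Invert: 00011011110, add 1 → 00011011111 = 223, so the value is -223.
(Equivalently: 1825 - 2^11 = 1825 - 2048 = -223.)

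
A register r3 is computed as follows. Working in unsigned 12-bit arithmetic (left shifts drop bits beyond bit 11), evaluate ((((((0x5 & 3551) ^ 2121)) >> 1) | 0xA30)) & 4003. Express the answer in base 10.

3618

0x5 = 000000000101
3551 = 110111011111
→ & → 000000000101 = 5
2121 = 100001001001
→ ^ → 100001001100 = 2124
→ >> 1 → 010000100110 = 1062
0xA30 = 101000110000
→ | → 111000110110 = 3638
4003 = 111110100011
→ & → 111000100010 = 3618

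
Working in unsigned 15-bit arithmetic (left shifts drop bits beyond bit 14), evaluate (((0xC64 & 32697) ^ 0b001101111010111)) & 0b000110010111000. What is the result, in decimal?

0xC64 = 000110001100100
32697 = 111111110111001
→ & → 000110000100000 = 3104
0b001101111010111 = 001101111010111
→ ^ → 001011111110111 = 6135
0b000110010111000 = 000110010111000
→ & → 000010010110000 = 1200

1200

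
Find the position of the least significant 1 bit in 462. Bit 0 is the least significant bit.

462 = 111001110
Trailing zeros: 1, so the lowest set bit is bit 1 (value 2).

1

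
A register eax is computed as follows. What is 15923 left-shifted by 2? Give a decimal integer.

15923 = 0011111000110011
shift left by 2 → 1111100011001100 = 63692
(equivalently, 15923 × 2^2 = 15923 × 4)

63692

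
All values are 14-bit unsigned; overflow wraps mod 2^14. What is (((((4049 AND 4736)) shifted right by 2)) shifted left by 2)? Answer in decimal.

4049 = 00111111010001
4736 = 01001010000000
→ AND → 00001010000000 = 640
→ shifted right by 2 → 00000010100000 = 160
→ shifted left by 2 (mod 2^14) → 00001010000000 = 640

640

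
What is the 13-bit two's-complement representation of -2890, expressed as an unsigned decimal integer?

2890 in 13 bits: 0101101001010
Invert: 1010010110101
Add 1:  1010010110110 = 5302
(Check: 2^13 - 2890 = 8192 - 2890 = 5302.)

5302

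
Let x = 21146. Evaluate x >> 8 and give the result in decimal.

82

21146 = 101001010011010
shift right by 8 → 000000001010010 = 82
(equivalently, floor(21146 / 256))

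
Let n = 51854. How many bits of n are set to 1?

8

51854 = 1100101010001110
Count the 1s: 1 + 1 + 1 + 1 + 1 + 1 + 1 + 1 = 8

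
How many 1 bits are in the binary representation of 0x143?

4

0x143 = 101000011
Count the 1s: 1 + 1 + 1 + 1 = 4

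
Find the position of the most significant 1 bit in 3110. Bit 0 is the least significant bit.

3110 = 110000100110
The topmost 1 is at position 11 (since 2^11 = 2048 ≤ 3110 < 4096).

11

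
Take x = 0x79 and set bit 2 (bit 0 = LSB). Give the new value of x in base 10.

125

x = 0000001111001
bit 2 is currently 0; set it via x | (1 << 2) = x | 4
→ 0000001111101 = 125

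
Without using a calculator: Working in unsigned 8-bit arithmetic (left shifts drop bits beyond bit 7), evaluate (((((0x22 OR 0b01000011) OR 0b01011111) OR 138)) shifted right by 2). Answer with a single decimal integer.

63

0x22 = 00100010
0b01000011 = 01000011
→ OR → 01100011 = 99
0b01011111 = 01011111
→ OR → 01111111 = 127
138 = 10001010
→ OR → 11111111 = 255
→ shifted right by 2 → 00111111 = 63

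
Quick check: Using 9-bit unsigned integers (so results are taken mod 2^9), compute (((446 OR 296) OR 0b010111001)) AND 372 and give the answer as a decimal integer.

446 = 110111110
296 = 100101000
→ OR → 110111110 = 446
0b010111001 = 010111001
→ OR → 110111111 = 447
372 = 101110100
→ AND → 100110100 = 308

308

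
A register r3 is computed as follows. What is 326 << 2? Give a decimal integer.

326 = 00101000110
shift left by 2 → 10100011000 = 1304
(equivalently, 326 × 2^2 = 326 × 4)

1304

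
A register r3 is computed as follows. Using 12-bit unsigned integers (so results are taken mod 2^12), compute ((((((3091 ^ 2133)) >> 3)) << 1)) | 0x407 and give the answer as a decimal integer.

1303

3091 = 110000010011
2133 = 100001010101
→ ^ → 010001000110 = 1094
→ >> 3 → 000010001000 = 136
→ << 1 (mod 2^12) → 000100010000 = 272
0x407 = 010000000111
→ | → 010100010111 = 1303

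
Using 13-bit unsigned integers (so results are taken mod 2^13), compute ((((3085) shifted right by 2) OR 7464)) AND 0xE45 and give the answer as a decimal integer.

3085 = 0110000001101
→ shifted right by 2 → 0001100000011 = 771
7464 = 1110100101000
→ OR → 1111100101011 = 7979
0xE45 = 0111001000101
→ AND → 0111000000001 = 3585

3585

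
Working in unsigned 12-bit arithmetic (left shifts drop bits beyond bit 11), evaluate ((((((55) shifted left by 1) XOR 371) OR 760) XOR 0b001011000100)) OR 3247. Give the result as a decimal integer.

3519

55 = 000000110111
→ shifted left by 1 (mod 2^12) → 000001101110 = 110
371 = 000101110011
→ XOR → 000100011101 = 285
760 = 001011111000
→ OR → 001111111101 = 1021
0b001011000100 = 001011000100
→ XOR → 000100111001 = 313
3247 = 110010101111
→ OR → 110110111111 = 3519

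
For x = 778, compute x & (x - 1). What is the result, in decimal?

776

x = 1100001010 = 778
x - 1 = 1100001001
AND   = 1100001000 = 776
(x & (x - 1) clears the lowest set bit of x.)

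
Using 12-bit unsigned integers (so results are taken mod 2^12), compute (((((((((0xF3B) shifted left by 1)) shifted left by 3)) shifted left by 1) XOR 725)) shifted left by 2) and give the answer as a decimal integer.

1748

0xF3B = 111100111011
→ shifted left by 1 (mod 2^12) → 111001110110 = 3702
→ shifted left by 3 (mod 2^12) → 001110110000 = 944
→ shifted left by 1 (mod 2^12) → 011101100000 = 1888
725 = 001011010101
→ XOR → 010110110101 = 1461
→ shifted left by 2 (mod 2^12) → 011011010100 = 1748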